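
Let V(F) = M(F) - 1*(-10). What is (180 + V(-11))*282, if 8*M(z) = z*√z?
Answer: 53580 - 1551*I*√11/4 ≈ 53580.0 - 1286.0*I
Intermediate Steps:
M(z) = z^(3/2)/8 (M(z) = (z*√z)/8 = z^(3/2)/8)
V(F) = 10 + F^(3/2)/8 (V(F) = F^(3/2)/8 - 1*(-10) = F^(3/2)/8 + 10 = 10 + F^(3/2)/8)
(180 + V(-11))*282 = (180 + (10 + (-11)^(3/2)/8))*282 = (180 + (10 + (-11*I*√11)/8))*282 = (180 + (10 - 11*I*√11/8))*282 = (190 - 11*I*√11/8)*282 = 53580 - 1551*I*√11/4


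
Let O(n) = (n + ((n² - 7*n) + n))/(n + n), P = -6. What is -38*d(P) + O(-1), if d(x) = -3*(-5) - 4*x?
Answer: -1485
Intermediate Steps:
d(x) = 15 - 4*x
O(n) = (n² - 5*n)/(2*n) (O(n) = (n + (n² - 6*n))/((2*n)) = (n² - 5*n)*(1/(2*n)) = (n² - 5*n)/(2*n))
-38*d(P) + O(-1) = -38*(15 - 4*(-6)) + (-5/2 + (½)*(-1)) = -38*(15 + 24) + (-5/2 - ½) = -38*39 - 3 = -1482 - 3 = -1485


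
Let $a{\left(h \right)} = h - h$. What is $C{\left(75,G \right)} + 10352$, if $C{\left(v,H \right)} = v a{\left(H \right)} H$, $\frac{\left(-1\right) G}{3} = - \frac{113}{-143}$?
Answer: $10352$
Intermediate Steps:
$a{\left(h \right)} = 0$
$G = - \frac{339}{143}$ ($G = - 3 \left(- \frac{113}{-143}\right) = - 3 \left(\left(-113\right) \left(- \frac{1}{143}\right)\right) = \left(-3\right) \frac{113}{143} = - \frac{339}{143} \approx -2.3706$)
$C{\left(v,H \right)} = 0$ ($C{\left(v,H \right)} = v 0 H = 0 H = 0$)
$C{\left(75,G \right)} + 10352 = 0 + 10352 = 10352$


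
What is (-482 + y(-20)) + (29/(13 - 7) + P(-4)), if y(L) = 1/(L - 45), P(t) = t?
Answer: -187661/390 ≈ -481.18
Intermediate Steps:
y(L) = 1/(-45 + L)
(-482 + y(-20)) + (29/(13 - 7) + P(-4)) = (-482 + 1/(-45 - 20)) + (29/(13 - 7) - 4) = (-482 + 1/(-65)) + (29/6 - 4) = (-482 - 1/65) + (29*(⅙) - 4) = -31331/65 + (29/6 - 4) = -31331/65 + ⅚ = -187661/390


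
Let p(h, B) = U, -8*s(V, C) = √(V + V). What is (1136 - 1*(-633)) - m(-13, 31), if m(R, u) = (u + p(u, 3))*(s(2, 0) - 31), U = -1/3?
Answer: 8182/3 ≈ 2727.3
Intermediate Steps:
s(V, C) = -√2*√V/8 (s(V, C) = -√(V + V)/8 = -√2*√V/8)
U = -⅓ (U = -1*⅓ = -⅓ ≈ -0.33333)
p(h, B) = -⅓
m(R, u) = 125/12 - 125*u/4 (m(R, u) = (u - ⅓)*(-√2*√2/8 - 31) = (-⅓ + u)*(-¼ - 31) = (-⅓ + u)*(-125/4) = 125/12 - 125*u/4)
(1136 - 1*(-633)) - m(-13, 31) = (1136 - 1*(-633)) - (125/12 - 125/4*31) = (1136 + 633) - (125/12 - 3875/4) = 1769 - 1*(-2875/3) = 1769 + 2875/3 = 8182/3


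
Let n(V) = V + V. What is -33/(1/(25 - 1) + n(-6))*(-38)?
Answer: -30096/287 ≈ -104.86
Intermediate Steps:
n(V) = 2*V
-33/(1/(25 - 1) + n(-6))*(-38) = -33/(1/(25 - 1) + 2*(-6))*(-38) = -33/(1/24 - 12)*(-38) = -33/(-287/24)*(-38) = -33*(-24/287)*(-38) = (792/287)*(-38) = -30096/287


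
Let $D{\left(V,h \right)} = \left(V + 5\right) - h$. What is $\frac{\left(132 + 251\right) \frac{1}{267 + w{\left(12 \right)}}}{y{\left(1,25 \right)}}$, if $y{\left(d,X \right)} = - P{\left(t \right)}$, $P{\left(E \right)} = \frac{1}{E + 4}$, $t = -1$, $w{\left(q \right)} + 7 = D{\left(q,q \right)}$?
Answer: $- \frac{1149}{265} \approx -4.3358$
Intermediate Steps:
$D{\left(V,h \right)} = 5 + V - h$ ($D{\left(V,h \right)} = \left(5 + V\right) - h = 5 + V - h$)
$w{\left(q \right)} = -2$ ($w{\left(q \right)} = -7 + \left(5 + q - q\right) = -7 + 5 = -2$)
$P{\left(E \right)} = \frac{1}{4 + E}$
$y{\left(d,X \right)} = - \frac{1}{3}$ ($y{\left(d,X \right)} = - \frac{1}{4 - 1} = - \frac{1}{3}$)
$\frac{\left(132 + 251\right) \frac{1}{267 + w{\left(12 \right)}}}{y{\left(1,25 \right)}} = \frac{\left(132 + 251\right) \frac{1}{267 - 2}}{- \frac{1}{3}} = \frac{383}{265} \left(-3\right) = - \frac{1149}{265}$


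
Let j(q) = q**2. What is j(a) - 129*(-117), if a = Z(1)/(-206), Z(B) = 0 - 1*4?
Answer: 160121641/10609 ≈ 15093.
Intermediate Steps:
Z(B) = -4 (Z(B) = 0 - 4 = -4)
a = 2/103 (a = -4/(-206) = -4*(-1/206) = 2/103 ≈ 0.019417)
j(a) - 129*(-117) = (2/103)**2 - 129*(-117) = 4/10609 + 15093 = 160121641/10609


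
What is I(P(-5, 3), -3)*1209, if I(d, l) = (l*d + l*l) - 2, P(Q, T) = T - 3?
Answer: 8463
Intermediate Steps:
P(Q, T) = -3 + T
I(d, l) = -2 + l² + d*l (I(d, l) = (d*l + l²) - 2 = (l² + d*l) - 2 = -2 + l² + d*l)
I(P(-5, 3), -3)*1209 = (-2 + (-3)² + (-3 + 3)*(-3))*1209 = (-2 + 9 + 0*(-3))*1209 = (-2 + 9 + 0)*1209 = 7*1209 = 8463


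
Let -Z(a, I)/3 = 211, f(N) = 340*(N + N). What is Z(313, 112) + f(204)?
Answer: 138087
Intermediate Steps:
f(N) = 680*N (f(N) = 340*(2*N) = 680*N)
Z(a, I) = -633 (Z(a, I) = -3*211 = -633)
Z(313, 112) + f(204) = -633 + 680*204 = -633 + 138720 = 138087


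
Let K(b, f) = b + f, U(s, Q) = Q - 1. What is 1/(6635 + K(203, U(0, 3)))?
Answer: 1/6840 ≈ 0.00014620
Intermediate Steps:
U(s, Q) = -1 + Q
1/(6635 + K(203, U(0, 3))) = 1/(6635 + (203 + (-1 + 3))) = 1/(6635 + (203 + 2)) = 1/(6635 + 205) = 1/6840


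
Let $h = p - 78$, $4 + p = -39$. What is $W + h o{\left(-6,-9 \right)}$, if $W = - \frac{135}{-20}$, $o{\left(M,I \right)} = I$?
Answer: $\frac{4383}{4} \approx 1095.8$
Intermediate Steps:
$p = -43$ ($p = -4 - 39 = -43$)
$h = -121$ ($h = -43 - 78 = -121$)
$W = \frac{27}{4}$ ($W = \left(-135\right) \left(- \frac{1}{20}\right) = \frac{27}{4} \approx 6.75$)
$W + h o{\left(-6,-9 \right)} = \frac{27}{4} - -1089 = \frac{27}{4} + 1089 = \frac{4383}{4}$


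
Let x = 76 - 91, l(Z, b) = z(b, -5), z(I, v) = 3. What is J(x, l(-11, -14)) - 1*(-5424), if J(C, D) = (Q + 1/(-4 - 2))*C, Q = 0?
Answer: 10853/2 ≈ 5426.5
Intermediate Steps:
l(Z, b) = 3
x = -15
J(C, D) = -C/6 (J(C, D) = (0 + 1/(-4 - 2))*C = (0 + 1/(-6))*C = (0 - 1/6)*C = -C/6)
J(x, l(-11, -14)) - 1*(-5424) = -1/6*(-15) - 1*(-5424) = 5/2 + 5424 = 10853/2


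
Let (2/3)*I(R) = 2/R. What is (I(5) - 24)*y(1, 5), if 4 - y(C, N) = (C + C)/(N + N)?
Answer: -2223/25 ≈ -88.920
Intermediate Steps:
I(R) = 3/R (I(R) = 3*(2/R)/2 = 3/R)
y(C, N) = 4 - C/N (y(C, N) = 4 - (C + C)/(N + N) = 4 - 2*C/(2*N) = 4 - 2*C*1/(2*N) = 4 - C/N)
(I(5) - 24)*y(1, 5) = (3/5 - 24)*(4 - 1*1/5) = (3*(⅕) - 24)*(4 - 1*1*⅕) = (⅗ - 24)*(4 - ⅕) = -117/5*19/5 = -2223/25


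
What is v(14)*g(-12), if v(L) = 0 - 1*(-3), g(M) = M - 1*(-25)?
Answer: 39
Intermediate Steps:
g(M) = 25 + M (g(M) = M + 25 = 25 + M)
v(L) = 3 (v(L) = 0 + 3 = 3)
v(14)*g(-12) = 3*(25 - 12) = 3*13 = 39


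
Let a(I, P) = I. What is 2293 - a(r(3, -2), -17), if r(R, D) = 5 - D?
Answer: 2286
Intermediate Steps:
2293 - a(r(3, -2), -17) = 2293 - (5 - 1*(-2)) = 2293 - (5 + 2) = 2293 - 1*7 = 2293 - 7 = 2286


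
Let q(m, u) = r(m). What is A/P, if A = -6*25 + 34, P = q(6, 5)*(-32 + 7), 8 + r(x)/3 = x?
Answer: -58/75 ≈ -0.77333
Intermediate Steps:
r(x) = -24 + 3*x
q(m, u) = -24 + 3*m
P = 150 (P = (-24 + 3*6)*(-32 + 7) = (-24 + 18)*(-25) = -6*(-25) = 150)
A = -116 (A = -150 + 34 = -116)
A/P = -116/150 = -116*1/150 = -58/75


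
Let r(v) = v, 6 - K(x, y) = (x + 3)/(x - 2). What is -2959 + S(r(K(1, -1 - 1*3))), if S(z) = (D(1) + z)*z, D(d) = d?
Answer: -2849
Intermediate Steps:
K(x, y) = 6 - (3 + x)/(-2 + x) (K(x, y) = 6 - (x + 3)/(x - 2) = 6 - (3 + x)/(-2 + x))
S(z) = z*(1 + z) (S(z) = (1 + z)*z = z*(1 + z))
-2959 + S(r(K(1, -1 - 1*3))) = -2959 + (5*(-3 + 1)/(-2 + 1))*(1 + 5*(-3 + 1)/(-2 + 1)) = -2959 + (5*(-2)/(-1))*(1 + 5*(-2)/(-1)) = -2959 + (5*(-1)*(-2))*(1 + 5*(-1)*(-2)) = -2959 + 10*(1 + 10) = -2959 + 10*11 = -2959 + 110 = -2849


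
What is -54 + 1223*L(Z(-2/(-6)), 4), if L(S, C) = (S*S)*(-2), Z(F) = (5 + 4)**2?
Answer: -16048260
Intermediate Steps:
Z(F) = 81 (Z(F) = 9**2 = 81)
L(S, C) = -2*S**2 (L(S, C) = S**2*(-2) = -2*S**2)
-54 + 1223*L(Z(-2/(-6)), 4) = -54 + 1223*(-2*81**2) = -54 + 1223*(-2*6561) = -54 + 1223*(-13122) = -54 - 16048206 = -16048260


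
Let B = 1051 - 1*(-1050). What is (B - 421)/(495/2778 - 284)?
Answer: -1555680/262819 ≈ -5.9192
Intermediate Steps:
B = 2101 (B = 1051 + 1050 = 2101)
(B - 421)/(495/2778 - 284) = (2101 - 421)/(495/2778 - 284) = 1680/(495*(1/2778) - 284) = 1680/(165/926 - 284) = 1680/(-262819/926) = 1680*(-926/262819) = -1555680/262819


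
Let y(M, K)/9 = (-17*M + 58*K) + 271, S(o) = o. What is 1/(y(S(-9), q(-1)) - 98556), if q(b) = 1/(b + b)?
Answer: -1/95001 ≈ -1.0526e-5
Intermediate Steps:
q(b) = 1/(2*b)
y(M, K) = 2439 - 153*M + 522*K (y(M, K) = 9*((-17*M + 58*K) + 271) = 9*(271 - 17*M + 58*K) = 2439 - 153*M + 522*K)
1/(y(S(-9), q(-1)) - 98556) = 1/((2439 - 153*(-9) + 522*((½)/(-1))) - 98556) = 1/((2439 + 1377 + 522*((½)*(-1))) - 98556) = 1/((2439 + 1377 + 522*(-½)) - 98556) = 1/((2439 + 1377 - 261) - 98556) = 1/(3555 - 98556) = 1/(-95001) = -1/95001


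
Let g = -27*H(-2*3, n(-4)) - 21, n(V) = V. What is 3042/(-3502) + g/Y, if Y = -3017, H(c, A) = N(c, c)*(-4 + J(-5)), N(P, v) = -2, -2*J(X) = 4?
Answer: -3984762/5282767 ≈ -0.75429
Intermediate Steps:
J(X) = -2 (J(X) = -1/2*4 = -2)
H(c, A) = 12 (H(c, A) = -2*(-4 - 2) = -2*(-6) = 12)
g = -345 (g = -27*12 - 21 = -324 - 21 = -345)
3042/(-3502) + g/Y = 3042/(-3502) - 345/(-3017) = 3042*(-1/3502) - 345*(-1/3017) = -1521/1751 + 345/3017 = -3984762/5282767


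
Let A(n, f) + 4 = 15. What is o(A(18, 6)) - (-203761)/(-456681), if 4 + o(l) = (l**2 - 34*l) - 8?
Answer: -121224226/456681 ≈ -265.45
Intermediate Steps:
A(n, f) = 11 (A(n, f) = -4 + 15 = 11)
o(l) = -12 + l**2 - 34*l (o(l) = -4 + ((l**2 - 34*l) - 8) = -4 + (-8 + l**2 - 34*l) = -12 + l**2 - 34*l)
o(A(18, 6)) - (-203761)/(-456681) = (-12 + 11**2 - 34*11) - (-203761)/(-456681) = (-12 + 121 - 374) - (-203761)*(-1)/456681 = -265 - 1*203761/456681 = -265 - 203761/456681 = -121224226/456681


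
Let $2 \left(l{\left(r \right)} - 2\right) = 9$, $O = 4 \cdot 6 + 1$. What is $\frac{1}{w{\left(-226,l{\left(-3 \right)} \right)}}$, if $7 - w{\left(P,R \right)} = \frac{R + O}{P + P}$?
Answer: $\frac{904}{6391} \approx 0.14145$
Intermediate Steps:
$O = 25$ ($O = 24 + 1 = 25$)
$l{\left(r \right)} = \frac{13}{2}$ ($l{\left(r \right)} = 2 + \frac{1}{2} \cdot 9 = 2 + \frac{9}{2} = \frac{13}{2}$)
$w{\left(P,R \right)} = 7 - \frac{25 + R}{2 P}$ ($w{\left(P,R \right)} = 7 - \frac{R + 25}{P + P} = 7 - \frac{25 + R}{2 P}$)
$\frac{1}{w{\left(-226,l{\left(-3 \right)} \right)}} = \frac{1}{\frac{1}{2} \frac{1}{-226} \left(-25 - \frac{13}{2} + 14 \left(-226\right)\right)} = \frac{1}{\frac{1}{2} \left(- \frac{1}{226}\right) \left(-25 - \frac{13}{2} - 3164\right)} = \frac{1}{\frac{1}{2} \left(- \frac{1}{226}\right) \left(- \frac{6391}{2}\right)} = \frac{1}{\frac{6391}{904}} = \frac{904}{6391}$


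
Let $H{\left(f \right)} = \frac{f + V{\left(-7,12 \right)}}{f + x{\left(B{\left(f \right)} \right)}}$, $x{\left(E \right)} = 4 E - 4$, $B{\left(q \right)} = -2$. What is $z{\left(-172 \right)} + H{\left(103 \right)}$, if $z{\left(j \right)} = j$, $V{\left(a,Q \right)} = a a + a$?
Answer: $- \frac{15507}{91} \approx -170.41$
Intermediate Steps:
$x{\left(E \right)} = -4 + 4 E$
$V{\left(a,Q \right)} = a + a^{2}$ ($V{\left(a,Q \right)} = a^{2} + a = a + a^{2}$)
$H{\left(f \right)} = \frac{42 + f}{-12 + f}$ ($H{\left(f \right)} = \frac{f - 7 \left(1 - 7\right)}{f + \left(-4 + 4 \left(-2\right)\right)} = \frac{f - -42}{f - 12} = \frac{f + 42}{f - 12} = \frac{42 + f}{-12 + f}$)
$z{\left(-172 \right)} + H{\left(103 \right)} = -172 + \frac{42 + 103}{-12 + 103} = -172 + \frac{1}{91} \cdot 145 = -172 + \frac{145}{91} = - \frac{15507}{91}$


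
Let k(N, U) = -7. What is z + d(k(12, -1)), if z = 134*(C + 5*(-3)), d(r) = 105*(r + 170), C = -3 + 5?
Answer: 15373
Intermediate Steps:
C = 2
d(r) = 17850 + 105*r (d(r) = 105*(170 + r) = 17850 + 105*r)
z = -1742 (z = 134*(2 + 5*(-3)) = 134*(2 - 15) = 134*(-13) = -1742)
z + d(k(12, -1)) = -1742 + (17850 + 105*(-7)) = -1742 + (17850 - 735) = -1742 + 17115 = 15373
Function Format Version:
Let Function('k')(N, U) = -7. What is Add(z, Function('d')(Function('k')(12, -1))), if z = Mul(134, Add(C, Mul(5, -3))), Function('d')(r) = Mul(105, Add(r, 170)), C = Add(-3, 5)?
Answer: 15373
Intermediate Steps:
C = 2
Function('d')(r) = Add(17850, Mul(105, r)) (Function('d')(r) = Mul(105, Add(170, r)) = Add(17850, Mul(105, r)))
z = -1742 (z = Mul(134, Add(2, Mul(5, -3))) = Mul(134, Add(2, -15)) = Mul(134, -13) = -1742)
Add(z, Function('d')(Function('k')(12, -1))) = Add(-1742, Add(17850, Mul(105, -7))) = Add(-1742, Add(17850, -735)) = Add(-1742, 17115) = 15373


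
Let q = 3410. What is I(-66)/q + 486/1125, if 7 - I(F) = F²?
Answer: -71897/85250 ≈ -0.84337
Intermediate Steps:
I(F) = 7 - F²
I(-66)/q + 486/1125 = (7 - 1*(-66)²)/3410 + 486/1125 = (7 - 1*4356)*(1/3410) + 486*(1/1125) = (7 - 4356)*(1/3410) + 54/125 = -4349*1/3410 + 54/125 = -4349/3410 + 54/125 = -71897/85250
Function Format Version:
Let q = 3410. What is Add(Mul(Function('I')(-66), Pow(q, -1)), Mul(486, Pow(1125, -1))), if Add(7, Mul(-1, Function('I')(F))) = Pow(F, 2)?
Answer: Rational(-71897, 85250) ≈ -0.84337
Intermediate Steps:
Function('I')(F) = Add(7, Mul(-1, Pow(F, 2)))
Add(Mul(Function('I')(-66), Pow(q, -1)), Mul(486, Pow(1125, -1))) = Add(Mul(Add(7, Mul(-1, Pow(-66, 2))), Pow(3410, -1)), Mul(486, Pow(1125, -1))) = Add(Mul(Add(7, Mul(-1, 4356)), Rational(1, 3410)), Mul(486, Rational(1, 1125))) = Add(Mul(Add(7, -4356), Rational(1, 3410)), Rational(54, 125)) = Add(Mul(-4349, Rational(1, 3410)), Rational(54, 125)) = Add(Rational(-4349, 3410), Rational(54, 125)) = Rational(-71897, 85250)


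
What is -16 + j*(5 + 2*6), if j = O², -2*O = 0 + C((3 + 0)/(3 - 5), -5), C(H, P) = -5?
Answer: 361/4 ≈ 90.250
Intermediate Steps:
O = 5/2 (O = -(0 - 5)/2 = -½*(-5) = 5/2 ≈ 2.5000)
j = 25/4 (j = (5/2)² = 25/4 ≈ 6.2500)
-16 + j*(5 + 2*6) = -16 + 25*(5 + 2*6)/4 = -16 + 25*(5 + 12)/4 = -16 + (25/4)*17 = -16 + 425/4 = 361/4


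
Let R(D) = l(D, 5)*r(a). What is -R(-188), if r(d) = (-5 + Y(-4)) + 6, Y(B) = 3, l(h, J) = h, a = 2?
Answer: 752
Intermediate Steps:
r(d) = 4 (r(d) = (-5 + 3) + 6 = -2 + 6 = 4)
R(D) = 4*D (R(D) = D*4 = 4*D)
-R(-188) = -4*(-188) = -1*(-752) = 752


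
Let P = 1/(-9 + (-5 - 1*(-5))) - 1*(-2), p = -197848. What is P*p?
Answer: -3363416/9 ≈ -3.7371e+5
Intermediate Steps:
P = 17/9 (P = 1/(-9 + (-5 + 5)) + 2 = 1/(-9 + 0) + 2 = 1/(-9) + 2 = -⅑ + 2 = 17/9 ≈ 1.8889)
P*p = (17/9)*(-197848) = -3363416/9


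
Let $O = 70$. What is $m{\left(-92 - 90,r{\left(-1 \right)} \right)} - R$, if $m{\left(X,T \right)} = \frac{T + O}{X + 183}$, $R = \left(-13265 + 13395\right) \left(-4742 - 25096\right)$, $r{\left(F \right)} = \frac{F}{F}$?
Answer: $3879011$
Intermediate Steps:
$r{\left(F \right)} = 1$
$R = -3878940$ ($R = 130 \left(-29838\right) = -3878940$)
$m{\left(X,T \right)} = \frac{70 + T}{183 + X}$ ($m{\left(X,T \right)} = \frac{T + 70}{X + 183} = \frac{70 + T}{183 + X}$)
$m{\left(-92 - 90,r{\left(-1 \right)} \right)} - R = \frac{70 + 1}{183 - 182} - -3878940 = \frac{1}{183 - 182} \cdot 71 + 3878940 = 1^{-1} \cdot 71 + 3878940 = 1 \cdot 71 + 3878940 = 71 + 3878940 = 3879011$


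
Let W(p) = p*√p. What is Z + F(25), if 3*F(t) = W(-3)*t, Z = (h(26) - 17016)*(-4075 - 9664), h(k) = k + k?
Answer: 233068396 - 25*I*√3 ≈ 2.3307e+8 - 43.301*I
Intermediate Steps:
h(k) = 2*k
W(p) = p^(3/2)
Z = 233068396 (Z = (2*26 - 17016)*(-4075 - 9664) = (52 - 17016)*(-13739) = -16964*(-13739) = 233068396)
F(t) = -I*t*√3 (F(t) = ((-3)^(3/2)*t)/3 = ((-3*I*√3)*t)/3 = (-3*I*t*√3)/3 = -I*t*√3)
Z + F(25) = 233068396 - 1*I*25*√3 = 233068396 - 25*I*√3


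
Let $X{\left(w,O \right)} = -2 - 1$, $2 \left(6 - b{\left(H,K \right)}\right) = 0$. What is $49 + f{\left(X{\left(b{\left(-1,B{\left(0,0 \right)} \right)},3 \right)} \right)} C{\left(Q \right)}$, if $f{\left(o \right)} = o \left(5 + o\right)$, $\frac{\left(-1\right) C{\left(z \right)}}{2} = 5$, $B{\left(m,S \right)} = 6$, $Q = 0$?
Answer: $109$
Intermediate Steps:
$C{\left(z \right)} = -10$ ($C{\left(z \right)} = \left(-2\right) 5 = -10$)
$b{\left(H,K \right)} = 6$ ($b{\left(H,K \right)} = 6 - 0 = 6 + 0 = 6$)
$X{\left(w,O \right)} = -3$
$49 + f{\left(X{\left(b{\left(-1,B{\left(0,0 \right)} \right)},3 \right)} \right)} C{\left(Q \right)} = 49 + - 3 \left(5 - 3\right) \left(-10\right) = 49 + \left(-3\right) 2 \left(-10\right) = 49 - -60 = 49 + 60 = 109$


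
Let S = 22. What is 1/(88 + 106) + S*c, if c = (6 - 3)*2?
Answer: 25609/194 ≈ 132.01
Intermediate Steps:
c = 6 (c = 3*2 = 6)
1/(88 + 106) + S*c = 1/(88 + 106) + 22*6 = 1/194 + 132 = 25609/194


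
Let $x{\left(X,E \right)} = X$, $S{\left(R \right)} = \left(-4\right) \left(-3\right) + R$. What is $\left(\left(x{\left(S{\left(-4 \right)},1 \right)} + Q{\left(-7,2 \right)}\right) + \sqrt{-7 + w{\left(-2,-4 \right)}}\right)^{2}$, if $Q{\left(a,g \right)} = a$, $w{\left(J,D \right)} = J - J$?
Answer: $\left(1 + i \sqrt{7}\right)^{2} \approx -6.0 + 5.2915 i$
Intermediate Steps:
$w{\left(J,D \right)} = 0$
$S{\left(R \right)} = 12 + R$
$\left(\left(x{\left(S{\left(-4 \right)},1 \right)} + Q{\left(-7,2 \right)}\right) + \sqrt{-7 + w{\left(-2,-4 \right)}}\right)^{2} = \left(\left(\left(12 - 4\right) - 7\right) + \sqrt{-7 + 0}\right)^{2} = \left(\left(8 - 7\right) + \sqrt{-7}\right)^{2} = \left(1 + i \sqrt{7}\right)^{2}$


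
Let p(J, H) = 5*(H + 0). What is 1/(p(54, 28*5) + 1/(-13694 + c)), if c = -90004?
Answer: 103698/72588599 ≈ 0.0014286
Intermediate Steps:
p(J, H) = 5*H
1/(p(54, 28*5) + 1/(-13694 + c)) = 1/(5*(28*5) + 1/(-13694 - 90004)) = 1/(5*140 + 1/(-103698)) = 1/(700 - 1/103698) = 1/(72588599/103698) = 103698/72588599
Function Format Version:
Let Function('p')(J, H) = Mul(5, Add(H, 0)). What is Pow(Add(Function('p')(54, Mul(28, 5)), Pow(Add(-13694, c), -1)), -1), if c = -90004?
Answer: Rational(103698, 72588599) ≈ 0.0014286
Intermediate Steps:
Function('p')(J, H) = Mul(5, H)
Pow(Add(Function('p')(54, Mul(28, 5)), Pow(Add(-13694, c), -1)), -1) = Pow(Add(Mul(5, Mul(28, 5)), Pow(Add(-13694, -90004), -1)), -1) = Pow(Add(Mul(5, 140), Pow(-103698, -1)), -1) = Pow(Add(700, Rational(-1, 103698)), -1) = Pow(Rational(72588599, 103698), -1) = Rational(103698, 72588599)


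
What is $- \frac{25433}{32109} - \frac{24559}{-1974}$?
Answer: $\frac{11720003}{1006082} \approx 11.649$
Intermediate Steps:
$- \frac{25433}{32109} - \frac{24559}{-1974} = \left(-25433\right) \frac{1}{32109} - - \frac{24559}{1974} = - \frac{25433}{32109} + \frac{24559}{1974} = \frac{11720003}{1006082}$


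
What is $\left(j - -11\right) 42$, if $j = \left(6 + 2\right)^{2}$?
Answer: $3150$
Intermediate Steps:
$j = 64$ ($j = 8^{2} = 64$)
$\left(j - -11\right) 42 = \left(64 - -11\right) 42 = \left(64 + 11\right) 42 = 75 \cdot 42 = 3150$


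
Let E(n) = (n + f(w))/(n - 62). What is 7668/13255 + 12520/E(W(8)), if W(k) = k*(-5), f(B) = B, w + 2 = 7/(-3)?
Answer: 50782515444/1762915 ≈ 28806.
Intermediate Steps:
w = -13/3 (w = -2 + 7/(-3) = -2 + 7*(-1/3) = -2 - 7/3 = -13/3 ≈ -4.3333)
W(k) = -5*k
E(n) = (-13/3 + n)/(-62 + n) (E(n) = (n - 13/3)/(n - 62) = (-13/3 + n)/(-62 + n))
7668/13255 + 12520/E(W(8)) = 7668/13255 + 12520/(((-13/3 - 5*8)/(-62 - 5*8))) = 7668*(1/13255) + 12520/(((-13/3 - 40)/(-62 - 40))) = 7668/13255 + 12520/((-133/3/(-102))) = 7668/13255 + 12520/((-1/102*(-133/3))) = 7668/13255 + 12520/(133/306) = 7668/13255 + 12520*(306/133) = 7668/13255 + 3831120/133 = 50782515444/1762915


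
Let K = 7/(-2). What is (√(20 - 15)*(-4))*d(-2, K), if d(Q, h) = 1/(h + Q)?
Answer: 8*√5/11 ≈ 1.6262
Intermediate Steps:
K = -7/2 (K = 7*(-½) = -7/2 ≈ -3.5000)
d(Q, h) = 1/(Q + h)
(√(20 - 15)*(-4))*d(-2, K) = (√(20 - 15)*(-4))/(-2 - 7/2) = (√5*(-4))/(-11/2) = -4*√5*(-2/11) = 8*√5/11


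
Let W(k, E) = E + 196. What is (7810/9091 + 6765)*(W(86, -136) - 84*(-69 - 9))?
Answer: 406693706100/9091 ≈ 4.4736e+7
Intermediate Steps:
W(k, E) = 196 + E
(7810/9091 + 6765)*(W(86, -136) - 84*(-69 - 9)) = (7810/9091 + 6765)*((196 - 136) - 84*(-69 - 9)) = (7810*(1/9091) + 6765)*(60 - 84*(-78)) = (7810/9091 + 6765)*(60 + 6552) = (61508425/9091)*6612 = 406693706100/9091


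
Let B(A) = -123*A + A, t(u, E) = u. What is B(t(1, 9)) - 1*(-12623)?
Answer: 12501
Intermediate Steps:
B(A) = -122*A
B(t(1, 9)) - 1*(-12623) = -122*1 - 1*(-12623) = -122 + 12623 = 12501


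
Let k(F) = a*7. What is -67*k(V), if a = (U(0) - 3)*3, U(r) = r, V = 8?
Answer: 4221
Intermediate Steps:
a = -9 (a = (0 - 3)*3 = -3*3 = -9)
k(F) = -63 (k(F) = -9*7 = -63)
-67*k(V) = -67*(-63) = 4221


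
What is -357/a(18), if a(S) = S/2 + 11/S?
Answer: -6426/173 ≈ -37.145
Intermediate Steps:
a(S) = S/2 + 11/S (a(S) = S*(½) + 11/S = S/2 + 11/S)
-357/a(18) = -357/((½)*18 + 11/18) = -357/(9 + 11*(1/18)) = -357/(9 + 11/18) = -357/173/18 = -357*18/173 = -6426/173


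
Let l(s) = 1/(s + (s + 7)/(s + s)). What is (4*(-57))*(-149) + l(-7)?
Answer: 237803/7 ≈ 33972.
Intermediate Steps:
l(s) = 1/(s + (7 + s)/(2*s)) (l(s) = 1/(s + (7 + s)/((2*s))) = 1/(s + (7 + s)*(1/(2*s))) = 1/(s + (7 + s)/(2*s)))
(4*(-57))*(-149) + l(-7) = (4*(-57))*(-149) + 2*(-7)/(7 - 7 + 2*(-7)**2) = -228*(-149) + 2*(-7)/(7 - 7 + 2*49) = 33972 + 2*(-7)/(7 - 7 + 98) = 33972 + 2*(-7)/98 = 33972 + 2*(-7)*(1/98) = 33972 - 1/7 = 237803/7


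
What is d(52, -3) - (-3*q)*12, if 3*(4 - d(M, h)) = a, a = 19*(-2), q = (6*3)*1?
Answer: 1994/3 ≈ 664.67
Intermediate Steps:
q = 18 (q = 18*1 = 18)
a = -38
d(M, h) = 50/3 (d(M, h) = 4 - ⅓*(-38) = 4 + 38/3 = 50/3)
d(52, -3) - (-3*q)*12 = 50/3 - (-3*18)*12 = 50/3 - (-54)*12 = 50/3 - 1*(-648) = 50/3 + 648 = 1994/3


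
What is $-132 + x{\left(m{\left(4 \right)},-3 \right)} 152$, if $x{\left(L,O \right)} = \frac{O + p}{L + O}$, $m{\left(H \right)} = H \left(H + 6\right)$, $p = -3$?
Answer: $- \frac{5796}{37} \approx -156.65$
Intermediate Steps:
$m{\left(H \right)} = H \left(6 + H\right)$
$x{\left(L,O \right)} = \frac{-3 + O}{L + O}$ ($x{\left(L,O \right)} = \frac{O - 3}{L + O} = \frac{-3 + O}{L + O}$)
$-132 + x{\left(m{\left(4 \right)},-3 \right)} 152 = -132 + \frac{-3 - 3}{4 \left(6 + 4\right) - 3} \cdot 152 = -132 + \frac{1}{4 \cdot 10 - 3} \left(-6\right) 152 = -132 + \frac{1}{40 - 3} \left(-6\right) 152 = -132 + \frac{1}{37} \left(-6\right) 152 = -132 - \frac{912}{37} = - \frac{5796}{37}$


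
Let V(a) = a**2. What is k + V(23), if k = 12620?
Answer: 13149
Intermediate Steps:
k + V(23) = 12620 + 23**2 = 12620 + 529 = 13149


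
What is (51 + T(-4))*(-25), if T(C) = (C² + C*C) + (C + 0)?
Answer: -1975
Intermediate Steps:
T(C) = C + 2*C² (T(C) = (C² + C²) + C = 2*C² + C = C + 2*C²)
(51 + T(-4))*(-25) = (51 - 4*(1 + 2*(-4)))*(-25) = (51 - 4*(1 - 8))*(-25) = (51 - 4*(-7))*(-25) = (51 + 28)*(-25) = 79*(-25) = -1975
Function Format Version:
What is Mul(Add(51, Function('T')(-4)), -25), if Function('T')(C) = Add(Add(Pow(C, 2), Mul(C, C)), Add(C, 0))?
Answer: -1975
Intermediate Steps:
Function('T')(C) = Add(C, Mul(2, Pow(C, 2))) (Function('T')(C) = Add(Add(Pow(C, 2), Pow(C, 2)), C) = Add(Mul(2, Pow(C, 2)), C) = Add(C, Mul(2, Pow(C, 2))))
Mul(Add(51, Function('T')(-4)), -25) = Mul(Add(51, Mul(-4, Add(1, Mul(2, -4)))), -25) = Mul(Add(51, Mul(-4, Add(1, -8))), -25) = Mul(Add(51, Mul(-4, -7)), -25) = Mul(Add(51, 28), -25) = Mul(79, -25) = -1975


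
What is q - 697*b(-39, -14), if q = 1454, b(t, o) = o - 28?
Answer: 30728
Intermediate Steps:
b(t, o) = -28 + o
q - 697*b(-39, -14) = 1454 - 697*(-28 - 14) = 1454 - 697*(-42) = 1454 + 29274 = 30728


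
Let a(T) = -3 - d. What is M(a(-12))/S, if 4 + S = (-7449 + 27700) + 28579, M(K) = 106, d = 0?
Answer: 53/24413 ≈ 0.0021710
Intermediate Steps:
a(T) = -3 (a(T) = -3 - 1*0 = -3 + 0 = -3)
S = 48826 (S = -4 + ((-7449 + 27700) + 28579) = -4 + (20251 + 28579) = -4 + 48830 = 48826)
M(a(-12))/S = 106/48826 = 106*(1/48826) = 53/24413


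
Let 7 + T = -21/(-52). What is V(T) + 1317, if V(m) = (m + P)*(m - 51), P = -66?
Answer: 14867293/2704 ≈ 5498.3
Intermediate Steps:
T = -343/52 (T = -7 - 21/(-52) = -7 - 21*(-1/52) = -7 + 21/52 = -343/52 ≈ -6.5962)
V(m) = (-66 + m)*(-51 + m) (V(m) = (m - 66)*(m - 51) = (-66 + m)*(-51 + m))
V(T) + 1317 = (3366 + (-343/52)² - 117*(-343/52)) + 1317 = (3366 + 117649/2704 + 3087/4) + 1317 = 11306125/2704 + 1317 = 14867293/2704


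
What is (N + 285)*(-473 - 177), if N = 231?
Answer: -335400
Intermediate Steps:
(N + 285)*(-473 - 177) = (231 + 285)*(-473 - 177) = 516*(-650) = -335400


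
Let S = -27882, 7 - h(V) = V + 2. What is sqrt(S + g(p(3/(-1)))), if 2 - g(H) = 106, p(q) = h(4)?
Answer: I*sqrt(27986) ≈ 167.29*I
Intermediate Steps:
h(V) = 5 - V (h(V) = 7 - (V + 2) = 7 - (2 + V) = 7 + (-2 - V) = 5 - V)
p(q) = 1 (p(q) = 5 - 1*4 = 5 - 4 = 1)
g(H) = -104 (g(H) = 2 - 1*106 = 2 - 106 = -104)
sqrt(S + g(p(3/(-1)))) = sqrt(-27882 - 104) = sqrt(-27986) = I*sqrt(27986)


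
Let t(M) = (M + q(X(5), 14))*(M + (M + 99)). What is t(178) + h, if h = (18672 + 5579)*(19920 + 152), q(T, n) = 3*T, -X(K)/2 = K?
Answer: 486833412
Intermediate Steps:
X(K) = -2*K
t(M) = (-30 + M)*(99 + 2*M) (t(M) = (M + 3*(-2*5))*(M + (M + 99)) = (M + 3*(-10))*(M + (99 + M)) = (M - 30)*(99 + 2*M) = (-30 + M)*(99 + 2*M))
h = 486766072 (h = 24251*20072 = 486766072)
t(178) + h = (-2970 + 2*178**2 + 39*178) + 486766072 = (-2970 + 2*31684 + 6942) + 486766072 = (-2970 + 63368 + 6942) + 486766072 = 67340 + 486766072 = 486833412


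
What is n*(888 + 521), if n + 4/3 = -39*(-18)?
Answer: 2961718/3 ≈ 9.8724e+5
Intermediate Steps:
n = 2102/3 (n = -4/3 - 39*(-18) = -4/3 + 702 = 2102/3 ≈ 700.67)
n*(888 + 521) = 2102*(888 + 521)/3 = (2102/3)*1409 = 2961718/3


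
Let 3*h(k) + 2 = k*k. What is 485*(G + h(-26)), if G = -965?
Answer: -1077185/3 ≈ -3.5906e+5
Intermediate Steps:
h(k) = -⅔ + k²/3 (h(k) = -⅔ + (k*k)/3 = -⅔ + k²/3)
485*(G + h(-26)) = 485*(-965 + (-⅔ + (⅓)*(-26)²)) = 485*(-965 + (-⅔ + (⅓)*676)) = 485*(-965 + (-⅔ + 676/3)) = 485*(-965 + 674/3) = 485*(-2221/3) = -1077185/3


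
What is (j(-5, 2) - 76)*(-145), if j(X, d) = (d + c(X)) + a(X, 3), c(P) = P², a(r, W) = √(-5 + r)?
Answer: 7105 - 145*I*√10 ≈ 7105.0 - 458.53*I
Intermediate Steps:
j(X, d) = d + X² + √(-5 + X) (j(X, d) = (d + X²) + √(-5 + X) = d + X² + √(-5 + X))
(j(-5, 2) - 76)*(-145) = ((2 + (-5)² + √(-5 - 5)) - 76)*(-145) = ((2 + 25 + √(-10)) - 76)*(-145) = ((2 + 25 + I*√10) - 76)*(-145) = ((27 + I*√10) - 76)*(-145) = (-49 + I*√10)*(-145) = 7105 - 145*I*√10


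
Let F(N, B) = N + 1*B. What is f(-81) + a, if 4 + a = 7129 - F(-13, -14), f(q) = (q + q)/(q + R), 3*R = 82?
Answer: 1151958/161 ≈ 7155.0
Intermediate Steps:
R = 82/3 (R = (⅓)*82 = 82/3 ≈ 27.333)
F(N, B) = B + N (F(N, B) = N + B = B + N)
f(q) = 2*q/(82/3 + q) (f(q) = (q + q)/(q + 82/3) = (2*q)/(82/3 + q) = 2*q/(82/3 + q))
a = 7152 (a = -4 + (7129 - (-14 - 13)) = -4 + (7129 - 1*(-27)) = -4 + (7129 + 27) = -4 + 7156 = 7152)
f(-81) + a = 6*(-81)/(82 + 3*(-81)) + 7152 = 6*(-81)/(82 - 243) + 7152 = 6*(-81)/(-161) + 7152 = 6*(-81)*(-1/161) + 7152 = 486/161 + 7152 = 1151958/161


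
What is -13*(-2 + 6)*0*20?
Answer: 0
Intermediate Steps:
-13*(-2 + 6)*0*20 = -52*0*20 = -13*0*20 = 0*20 = 0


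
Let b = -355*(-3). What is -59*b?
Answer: -62835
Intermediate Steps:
b = 1065
-59*b = -59*1065 = -62835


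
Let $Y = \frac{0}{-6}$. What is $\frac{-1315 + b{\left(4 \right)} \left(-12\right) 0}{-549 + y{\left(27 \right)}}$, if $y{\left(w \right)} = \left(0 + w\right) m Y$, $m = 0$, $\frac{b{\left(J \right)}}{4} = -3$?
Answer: $\frac{1315}{549} \approx 2.3953$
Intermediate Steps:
$Y = 0$ ($Y = 0 \left(- \frac{1}{6}\right) = 0$)
$b{\left(J \right)} = -12$ ($b{\left(J \right)} = 4 \left(-3\right) = -12$)
$y{\left(w \right)} = 0$ ($y{\left(w \right)} = \left(0 + w\right) 0 \cdot 0 = w 0 \cdot 0 = 0 \cdot 0 = 0$)
$\frac{-1315 + b{\left(4 \right)} \left(-12\right) 0}{-549 + y{\left(27 \right)}} = \frac{-1315 + \left(-12\right) \left(-12\right) 0}{-549 + 0} = \frac{-1315 + 144 \cdot 0}{-549} = \left(-1315 + 0\right) \left(- \frac{1}{549}\right) = \left(-1315\right) \left(- \frac{1}{549}\right) = \frac{1315}{549}$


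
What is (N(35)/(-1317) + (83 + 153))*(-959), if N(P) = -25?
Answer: -298092683/1317 ≈ -2.2634e+5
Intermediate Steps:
(N(35)/(-1317) + (83 + 153))*(-959) = (-25/(-1317) + (83 + 153))*(-959) = (-25*(-1/1317) + 236)*(-959) = (25/1317 + 236)*(-959) = (310837/1317)*(-959) = -298092683/1317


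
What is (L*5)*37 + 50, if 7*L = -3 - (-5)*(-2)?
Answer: -2055/7 ≈ -293.57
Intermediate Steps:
L = -13/7 (L = (-3 - (-5)*(-2))/7 = (-3 - 1*10)/7 = (-3 - 10)/7 = (1/7)*(-13) = -13/7 ≈ -1.8571)
(L*5)*37 + 50 = -13/7*5*37 + 50 = -65/7*37 + 50 = -2405/7 + 50 = -2055/7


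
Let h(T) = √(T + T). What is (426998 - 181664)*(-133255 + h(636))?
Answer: -32691982170 + 490668*√318 ≈ -3.2683e+10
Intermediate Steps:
h(T) = √2*√T (h(T) = √(2*T) = √2*√T)
(426998 - 181664)*(-133255 + h(636)) = (426998 - 181664)*(-133255 + √2*√636) = 245334*(-133255 + √2*(2*√159)) = 245334*(-133255 + 2*√318) = -32691982170 + 490668*√318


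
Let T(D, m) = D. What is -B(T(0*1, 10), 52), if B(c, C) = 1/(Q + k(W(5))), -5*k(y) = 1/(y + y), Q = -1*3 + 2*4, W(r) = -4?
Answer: -40/201 ≈ -0.19900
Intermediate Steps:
Q = 5 (Q = -3 + 8 = 5)
k(y) = -1/(10*y) (k(y) = -1/(5*(y + y)) = -1/(2*y)/5 = -1/(10*y))
B(c, C) = 40/201 (B(c, C) = 1/(5 - 1/10/(-4)) = 1/(5 - 1/10*(-1/4)) = 1/(5 + 1/40) = 1/(201/40) = 40/201)
-B(T(0*1, 10), 52) = -1*40/201 = -40/201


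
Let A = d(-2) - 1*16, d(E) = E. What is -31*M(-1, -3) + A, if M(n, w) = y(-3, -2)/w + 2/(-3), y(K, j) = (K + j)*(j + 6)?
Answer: -204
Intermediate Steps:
y(K, j) = (6 + j)*(K + j) (y(K, j) = (K + j)*(6 + j) = (6 + j)*(K + j))
M(n, w) = -⅔ - 20/w (M(n, w) = ((-2)² + 6*(-3) + 6*(-2) - 3*(-2))/w + 2/(-3) = (4 - 18 - 12 + 6)/w + 2*(-⅓) = -20/w - ⅔ = -⅔ - 20/w)
A = -18 (A = -2 - 1*16 = -2 - 16 = -18)
-31*M(-1, -3) + A = -31*(-⅔ - 20/(-3)) - 18 = -31*(-⅔ - 20*(-⅓)) - 18 = -31*(-⅔ + 20/3) - 18 = -31*6 - 18 = -186 - 18 = -204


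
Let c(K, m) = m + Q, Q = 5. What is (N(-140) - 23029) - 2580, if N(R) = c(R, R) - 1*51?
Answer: -25795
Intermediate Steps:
c(K, m) = 5 + m (c(K, m) = m + 5 = 5 + m)
N(R) = -46 + R (N(R) = (5 + R) - 1*51 = (5 + R) - 51 = -46 + R)
(N(-140) - 23029) - 2580 = ((-46 - 140) - 23029) - 2580 = (-186 - 23029) - 2580 = -23215 - 2580 = -25795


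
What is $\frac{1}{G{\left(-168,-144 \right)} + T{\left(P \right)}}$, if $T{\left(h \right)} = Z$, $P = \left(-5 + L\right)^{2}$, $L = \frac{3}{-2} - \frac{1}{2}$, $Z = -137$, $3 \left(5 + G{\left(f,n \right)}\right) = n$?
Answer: $- \frac{1}{190} \approx -0.0052632$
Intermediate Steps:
$G{\left(f,n \right)} = -5 + \frac{n}{3}$
$L = -2$ ($L = 3 \left(- \frac{1}{2}\right) - \frac{1}{2} = - \frac{3}{2} - \frac{1}{2} = -2$)
$P = 49$ ($P = \left(-5 - 2\right)^{2} = \left(-7\right)^{2} = 49$)
$T{\left(h \right)} = -137$
$\frac{1}{G{\left(-168,-144 \right)} + T{\left(P \right)}} = \frac{1}{\left(-5 + \frac{1}{3} \left(-144\right)\right) - 137} = \frac{1}{\left(-5 - 48\right) - 137} = \frac{1}{-53 - 137} = \frac{1}{-190} = - \frac{1}{190}$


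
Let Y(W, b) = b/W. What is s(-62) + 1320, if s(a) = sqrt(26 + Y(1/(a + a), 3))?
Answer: 1320 + I*sqrt(346) ≈ 1320.0 + 18.601*I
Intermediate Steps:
s(a) = sqrt(26 + 6*a) (s(a) = sqrt(26 + 3/(1/(a + a))) = sqrt(26 + 3/(1/(2*a))) = sqrt(26 + 3/((1/(2*a)))) = sqrt(26 + 3*(2*a)) = sqrt(26 + 6*a))
s(-62) + 1320 = sqrt(26 + 6*(-62)) + 1320 = sqrt(26 - 372) + 1320 = sqrt(-346) + 1320 = I*sqrt(346) + 1320 = 1320 + I*sqrt(346)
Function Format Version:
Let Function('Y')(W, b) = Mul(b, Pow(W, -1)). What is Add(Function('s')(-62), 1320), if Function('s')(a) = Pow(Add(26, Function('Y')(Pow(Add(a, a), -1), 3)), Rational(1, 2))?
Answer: Add(1320, Mul(I, Pow(346, Rational(1, 2)))) ≈ Add(1320.0, Mul(18.601, I))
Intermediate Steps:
Function('s')(a) = Pow(Add(26, Mul(6, a)), Rational(1, 2)) (Function('s')(a) = Pow(Add(26, Mul(3, Pow(Pow(Add(a, a), -1), -1))), Rational(1, 2)) = Pow(Add(26, Mul(3, Pow(Pow(Mul(2, a), -1), -1))), Rational(1, 2)) = Pow(Add(26, Mul(3, Pow(Mul(Rational(1, 2), Pow(a, -1)), -1))), Rational(1, 2)) = Pow(Add(26, Mul(3, Mul(2, a))), Rational(1, 2)) = Pow(Add(26, Mul(6, a)), Rational(1, 2)))
Add(Function('s')(-62), 1320) = Add(Pow(Add(26, Mul(6, -62)), Rational(1, 2)), 1320) = Add(Pow(Add(26, -372), Rational(1, 2)), 1320) = Add(Pow(-346, Rational(1, 2)), 1320) = Add(Mul(I, Pow(346, Rational(1, 2))), 1320) = Add(1320, Mul(I, Pow(346, Rational(1, 2))))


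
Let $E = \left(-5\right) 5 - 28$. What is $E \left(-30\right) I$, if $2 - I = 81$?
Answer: $-125610$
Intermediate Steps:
$E = -53$ ($E = -25 - 28 = -53$)
$I = -79$ ($I = 2 - 81 = -79$)
$E \left(-30\right) I = \left(-53\right) \left(-30\right) \left(-79\right) = 1590 \left(-79\right) = -125610$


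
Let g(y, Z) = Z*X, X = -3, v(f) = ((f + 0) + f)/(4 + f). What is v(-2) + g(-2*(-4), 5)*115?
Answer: -1727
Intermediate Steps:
v(f) = 2*f/(4 + f) (v(f) = (f + f)/(4 + f) = (2*f)/(4 + f) = 2*f/(4 + f))
g(y, Z) = -3*Z (g(y, Z) = Z*(-3) = -3*Z)
v(-2) + g(-2*(-4), 5)*115 = 2*(-2)/(4 - 2) - 3*5*115 = 2*(-2)/2 - 15*115 = 2*(-2)*(½) - 1725 = -2 - 1725 = -1727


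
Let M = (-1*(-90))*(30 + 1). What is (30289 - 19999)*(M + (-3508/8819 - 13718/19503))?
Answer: 1645309652611520/57332319 ≈ 2.8698e+7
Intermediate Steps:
M = 2790 (M = 90*31 = 2790)
(30289 - 19999)*(M + (-3508/8819 - 13718/19503)) = (30289 - 19999)*(2790 + (-3508/8819 - 13718/19503)) = 10290*(2790 + (-3508*1/8819 - 13718*1/19503)) = 10290*(2790 + (-3508/8819 - 13718/19503)) = 10290*(2790 - 189395566/171996957) = 10290*(479682114464/171996957) = 1645309652611520/57332319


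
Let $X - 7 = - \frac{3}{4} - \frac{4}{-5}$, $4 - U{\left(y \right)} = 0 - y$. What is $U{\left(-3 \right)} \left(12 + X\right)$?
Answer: $\frac{381}{20} \approx 19.05$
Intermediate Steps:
$U{\left(y \right)} = 4 + y$ ($U{\left(y \right)} = 4 - \left(0 - y\right) = 4 - - y = 4 + y$)
$X = \frac{141}{20}$ ($X = 7 - \left(- \frac{4}{5} + \frac{3}{4}\right) = 7 - - \frac{1}{20} = 7 + \left(- \frac{3}{4} + \frac{4}{5}\right) = 7 + \frac{1}{20} = \frac{141}{20} \approx 7.05$)
$U{\left(-3 \right)} \left(12 + X\right) = \left(4 - 3\right) \left(12 + \frac{141}{20}\right) = 1 \cdot \frac{381}{20} = \frac{381}{20}$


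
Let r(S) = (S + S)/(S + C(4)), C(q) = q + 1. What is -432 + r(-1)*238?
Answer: -551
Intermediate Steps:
C(q) = 1 + q
r(S) = 2*S/(5 + S) (r(S) = (S + S)/(S + (1 + 4)) = (2*S)/(S + 5) = (2*S)/(5 + S) = 2*S/(5 + S))
-432 + r(-1)*238 = -432 + (2*(-1)/(5 - 1))*238 = -432 + (2*(-1)/4)*238 = -432 + (2*(-1)*(¼))*238 = -432 - ½*238 = -432 - 119 = -551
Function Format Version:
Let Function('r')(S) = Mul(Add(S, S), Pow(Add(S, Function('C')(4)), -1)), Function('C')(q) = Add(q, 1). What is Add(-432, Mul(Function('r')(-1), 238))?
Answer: -551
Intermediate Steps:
Function('C')(q) = Add(1, q)
Function('r')(S) = Mul(2, S, Pow(Add(5, S), -1)) (Function('r')(S) = Mul(Add(S, S), Pow(Add(S, Add(1, 4)), -1)) = Mul(Mul(2, S), Pow(Add(S, 5), -1)) = Mul(Mul(2, S), Pow(Add(5, S), -1)) = Mul(2, S, Pow(Add(5, S), -1)))
Add(-432, Mul(Function('r')(-1), 238)) = Add(-432, Mul(Mul(2, -1, Pow(Add(5, -1), -1)), 238)) = Add(-432, Mul(Mul(2, -1, Pow(4, -1)), 238)) = Add(-432, Mul(Mul(2, -1, Rational(1, 4)), 238)) = Add(-432, Mul(Rational(-1, 2), 238)) = Add(-432, -119) = -551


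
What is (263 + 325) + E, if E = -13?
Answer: 575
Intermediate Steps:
(263 + 325) + E = (263 + 325) - 13 = 588 - 13 = 575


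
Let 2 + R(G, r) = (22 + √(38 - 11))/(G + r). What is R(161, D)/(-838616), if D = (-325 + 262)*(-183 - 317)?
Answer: 15825/6637855294 - 3*√3/26551421176 ≈ 2.3839e-6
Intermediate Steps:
D = 31500 (D = -63*(-500) = 31500)
R(G, r) = -2 + (22 + 3*√3)/(G + r) (R(G, r) = -2 + (22 + √(38 - 11))/(G + r) = -2 + (22 + √27)/(G + r) = -2 + (22 + 3*√3)/(G + r))
R(161, D)/(-838616) = ((22 - 2*161 - 2*31500 + 3*√3)/(161 + 31500))/(-838616) = ((22 - 322 - 63000 + 3*√3)/31661)*(-1/838616) = ((-63300 + 3*√3)/31661)*(-1/838616) = (-63300/31661 + 3*√3/31661)*(-1/838616) = 15825/6637855294 - 3*√3/26551421176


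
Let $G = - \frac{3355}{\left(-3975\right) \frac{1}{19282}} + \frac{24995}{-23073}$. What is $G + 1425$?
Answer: $\frac{108214183352}{6114345} \approx 17698.0$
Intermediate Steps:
$G = \frac{99501241727}{6114345}$ ($G = - \frac{3355}{\left(-3975\right) \frac{1}{19282}} + 24995 \left(- \frac{1}{23073}\right) = - \frac{3355}{- \frac{3975}{19282}} - \frac{24995}{23073} = \left(-3355\right) \left(- \frac{19282}{3975}\right) - \frac{24995}{23073} = \frac{12938222}{795} - \frac{24995}{23073} = \frac{99501241727}{6114345} \approx 16273.0$)
$G + 1425 = \frac{99501241727}{6114345} + 1425 = \frac{108214183352}{6114345}$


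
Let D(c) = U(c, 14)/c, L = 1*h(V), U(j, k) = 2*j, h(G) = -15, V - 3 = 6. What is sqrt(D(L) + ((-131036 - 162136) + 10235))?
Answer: I*sqrt(282935) ≈ 531.92*I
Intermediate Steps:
V = 9 (V = 3 + 6 = 9)
L = -15 (L = 1*(-15) = -15)
D(c) = 2 (D(c) = (2*c)/c = 2)
sqrt(D(L) + ((-131036 - 162136) + 10235)) = sqrt(2 + ((-131036 - 162136) + 10235)) = sqrt(2 + (-293172 + 10235)) = sqrt(2 - 282937) = sqrt(-282935) = I*sqrt(282935)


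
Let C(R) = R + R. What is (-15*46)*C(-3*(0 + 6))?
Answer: 24840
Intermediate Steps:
C(R) = 2*R
(-15*46)*C(-3*(0 + 6)) = (-15*46)*(2*(-3*(0 + 6))) = -1380*(-3*6) = -1380*(-18) = -690*(-36) = 24840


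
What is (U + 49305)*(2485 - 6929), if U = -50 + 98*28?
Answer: -231083556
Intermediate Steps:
U = 2694 (U = -50 + 2744 = 2694)
(U + 49305)*(2485 - 6929) = (2694 + 49305)*(2485 - 6929) = 51999*(-4444) = -231083556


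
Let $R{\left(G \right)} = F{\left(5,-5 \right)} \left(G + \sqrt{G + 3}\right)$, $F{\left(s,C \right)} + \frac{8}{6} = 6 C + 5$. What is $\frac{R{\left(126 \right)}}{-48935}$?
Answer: $\frac{3318}{48935} + \frac{79 \sqrt{129}}{146805} \approx 0.073916$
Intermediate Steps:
$F{\left(s,C \right)} = \frac{11}{3} + 6 C$ ($F{\left(s,C \right)} = - \frac{4}{3} + \left(6 C + 5\right) = - \frac{4}{3} + \left(5 + 6 C\right) = \frac{11}{3} + 6 C$)
$R{\left(G \right)} = - \frac{79 G}{3} - \frac{79 \sqrt{3 + G}}{3}$ ($R{\left(G \right)} = \left(\frac{11}{3} + 6 \left(-5\right)\right) \left(G + \sqrt{G + 3}\right) = \left(\frac{11}{3} - 30\right) \left(G + \sqrt{3 + G}\right) = - \frac{79 \left(G + \sqrt{3 + G}\right)}{3} = - \frac{79 G}{3} - \frac{79 \sqrt{3 + G}}{3}$)
$\frac{R{\left(126 \right)}}{-48935} = \frac{\left(- \frac{79}{3}\right) 126 - \frac{79 \sqrt{3 + 126}}{3}}{-48935} = \left(-3318 - \frac{79 \sqrt{129}}{3}\right) \left(- \frac{1}{48935}\right) = \frac{3318}{48935} + \frac{79 \sqrt{129}}{146805}$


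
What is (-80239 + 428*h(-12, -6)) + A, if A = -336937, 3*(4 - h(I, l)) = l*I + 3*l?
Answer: -423168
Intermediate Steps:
h(I, l) = 4 - l - I*l/3 (h(I, l) = 4 - (l*I + 3*l)/3 = 4 - (I*l + 3*l)/3 = 4 - (3*l + I*l)/3 = 4 + (-l - I*l/3) = 4 - l - I*l/3)
(-80239 + 428*h(-12, -6)) + A = (-80239 + 428*(4 - 1*(-6) - ⅓*(-12)*(-6))) - 336937 = (-80239 + 428*(4 + 6 - 24)) - 336937 = (-80239 + 428*(-14)) - 336937 = (-80239 - 5992) - 336937 = -86231 - 336937 = -423168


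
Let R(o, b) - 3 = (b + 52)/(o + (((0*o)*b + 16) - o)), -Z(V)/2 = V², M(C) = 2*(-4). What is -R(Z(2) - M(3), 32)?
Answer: -33/4 ≈ -8.2500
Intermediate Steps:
M(C) = -8
Z(V) = -2*V²
R(o, b) = 25/4 + b/16 (R(o, b) = 3 + (b + 52)/(o + (((0*o)*b + 16) - o)) = 3 + (52 + b)/(o + ((0*b + 16) - o)) = 3 + (52 + b)/(o + ((0 + 16) - o)) = 3 + (52 + b)/(o + (16 - o)) = 3 + (52 + b)/16 = 3 + (52 + b)*(1/16) = 3 + (13/4 + b/16) = 25/4 + b/16)
-R(Z(2) - M(3), 32) = -(25/4 + (1/16)*32) = -(25/4 + 2) = -1*33/4 = -33/4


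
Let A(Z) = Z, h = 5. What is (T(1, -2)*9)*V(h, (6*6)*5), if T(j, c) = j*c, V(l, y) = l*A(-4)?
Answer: 360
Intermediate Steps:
V(l, y) = -4*l (V(l, y) = l*(-4) = -4*l)
T(j, c) = c*j
(T(1, -2)*9)*V(h, (6*6)*5) = (-2*1*9)*(-4*5) = -2*9*(-20) = -18*(-20) = 360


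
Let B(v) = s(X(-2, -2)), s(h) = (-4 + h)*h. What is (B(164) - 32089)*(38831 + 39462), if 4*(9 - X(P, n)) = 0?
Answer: -2508820892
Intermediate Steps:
X(P, n) = 9 (X(P, n) = 9 - ¼*0 = 9 + 0 = 9)
s(h) = h*(-4 + h)
B(v) = 45 (B(v) = 9*(-4 + 9) = 9*5 = 45)
(B(164) - 32089)*(38831 + 39462) = (45 - 32089)*(38831 + 39462) = -32044*78293 = -2508820892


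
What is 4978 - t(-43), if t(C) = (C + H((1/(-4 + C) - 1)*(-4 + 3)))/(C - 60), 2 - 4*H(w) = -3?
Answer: 2050769/412 ≈ 4977.6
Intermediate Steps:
H(w) = 5/4 (H(w) = ½ - ¼*(-3) = ½ + ¾ = 5/4)
t(C) = (5/4 + C)/(-60 + C) (t(C) = (C + 5/4)/(C - 60) = (5/4 + C)/(-60 + C))
4978 - t(-43) = 4978 - (5/4 - 43)/(-60 - 43) = 4978 - (-167)/((-103)*4) = 4978 - (-1)*(-167)/(103*4) = 4978 - 1*167/412 = 4978 - 167/412 = 2050769/412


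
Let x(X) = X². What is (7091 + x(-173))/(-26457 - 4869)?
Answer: -6170/5221 ≈ -1.1818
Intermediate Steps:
(7091 + x(-173))/(-26457 - 4869) = (7091 + (-173)²)/(-26457 - 4869) = (7091 + 29929)/(-31326) = 37020*(-1/31326) = -6170/5221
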